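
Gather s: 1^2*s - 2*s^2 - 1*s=-2*s^2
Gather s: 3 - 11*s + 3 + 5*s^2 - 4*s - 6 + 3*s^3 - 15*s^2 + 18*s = 3*s^3 - 10*s^2 + 3*s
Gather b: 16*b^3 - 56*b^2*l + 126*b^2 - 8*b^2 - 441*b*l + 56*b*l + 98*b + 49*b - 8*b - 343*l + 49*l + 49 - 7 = 16*b^3 + b^2*(118 - 56*l) + b*(139 - 385*l) - 294*l + 42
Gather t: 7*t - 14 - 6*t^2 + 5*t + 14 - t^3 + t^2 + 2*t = -t^3 - 5*t^2 + 14*t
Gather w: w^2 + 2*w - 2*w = w^2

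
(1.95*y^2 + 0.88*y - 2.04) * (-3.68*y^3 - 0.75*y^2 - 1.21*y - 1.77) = -7.176*y^5 - 4.7009*y^4 + 4.4877*y^3 - 2.9863*y^2 + 0.9108*y + 3.6108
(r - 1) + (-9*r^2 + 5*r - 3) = -9*r^2 + 6*r - 4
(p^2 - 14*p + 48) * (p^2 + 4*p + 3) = p^4 - 10*p^3 - 5*p^2 + 150*p + 144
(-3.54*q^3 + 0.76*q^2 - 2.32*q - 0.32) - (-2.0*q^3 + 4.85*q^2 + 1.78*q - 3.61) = -1.54*q^3 - 4.09*q^2 - 4.1*q + 3.29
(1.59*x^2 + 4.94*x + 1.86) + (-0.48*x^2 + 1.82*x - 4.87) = 1.11*x^2 + 6.76*x - 3.01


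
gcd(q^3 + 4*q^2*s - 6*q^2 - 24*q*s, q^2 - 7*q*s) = q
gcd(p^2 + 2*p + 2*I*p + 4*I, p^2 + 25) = 1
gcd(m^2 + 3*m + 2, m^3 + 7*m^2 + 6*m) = m + 1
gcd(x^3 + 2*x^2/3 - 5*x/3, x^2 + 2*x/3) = x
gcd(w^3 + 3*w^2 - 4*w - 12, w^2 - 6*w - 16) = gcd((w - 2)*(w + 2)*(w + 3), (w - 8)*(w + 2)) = w + 2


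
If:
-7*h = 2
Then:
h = -2/7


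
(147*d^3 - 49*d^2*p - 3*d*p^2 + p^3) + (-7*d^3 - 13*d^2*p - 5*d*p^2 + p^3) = 140*d^3 - 62*d^2*p - 8*d*p^2 + 2*p^3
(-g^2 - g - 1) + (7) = -g^2 - g + 6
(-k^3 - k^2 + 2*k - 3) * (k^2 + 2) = -k^5 - k^4 - 5*k^2 + 4*k - 6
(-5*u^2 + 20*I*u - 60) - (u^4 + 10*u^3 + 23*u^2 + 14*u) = -u^4 - 10*u^3 - 28*u^2 - 14*u + 20*I*u - 60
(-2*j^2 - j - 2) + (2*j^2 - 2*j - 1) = -3*j - 3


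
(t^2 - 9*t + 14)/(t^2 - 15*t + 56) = (t - 2)/(t - 8)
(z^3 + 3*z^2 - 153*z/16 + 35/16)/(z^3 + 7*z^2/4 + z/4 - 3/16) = (4*z^2 + 13*z - 35)/(4*z^2 + 8*z + 3)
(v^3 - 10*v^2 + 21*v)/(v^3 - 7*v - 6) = v*(v - 7)/(v^2 + 3*v + 2)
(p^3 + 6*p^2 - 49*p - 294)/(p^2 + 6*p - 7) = (p^2 - p - 42)/(p - 1)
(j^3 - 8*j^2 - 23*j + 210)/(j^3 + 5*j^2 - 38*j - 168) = (j^2 - 2*j - 35)/(j^2 + 11*j + 28)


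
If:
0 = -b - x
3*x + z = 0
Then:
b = z/3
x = -z/3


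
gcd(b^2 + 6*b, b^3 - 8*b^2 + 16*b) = b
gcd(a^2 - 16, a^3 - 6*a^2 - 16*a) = 1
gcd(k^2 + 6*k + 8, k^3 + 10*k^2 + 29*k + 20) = k + 4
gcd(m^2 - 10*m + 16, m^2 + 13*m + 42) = 1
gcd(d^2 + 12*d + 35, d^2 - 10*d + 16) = 1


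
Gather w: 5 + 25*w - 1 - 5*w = 20*w + 4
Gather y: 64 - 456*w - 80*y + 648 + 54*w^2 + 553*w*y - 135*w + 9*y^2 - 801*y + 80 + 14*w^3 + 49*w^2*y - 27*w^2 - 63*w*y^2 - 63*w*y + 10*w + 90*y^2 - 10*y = 14*w^3 + 27*w^2 - 581*w + y^2*(99 - 63*w) + y*(49*w^2 + 490*w - 891) + 792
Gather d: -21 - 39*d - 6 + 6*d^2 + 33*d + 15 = 6*d^2 - 6*d - 12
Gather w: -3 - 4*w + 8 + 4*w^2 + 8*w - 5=4*w^2 + 4*w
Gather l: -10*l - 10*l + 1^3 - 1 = -20*l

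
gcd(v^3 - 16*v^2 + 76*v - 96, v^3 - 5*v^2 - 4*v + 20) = v - 2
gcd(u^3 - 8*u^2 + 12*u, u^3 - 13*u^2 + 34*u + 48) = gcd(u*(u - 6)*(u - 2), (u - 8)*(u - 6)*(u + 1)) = u - 6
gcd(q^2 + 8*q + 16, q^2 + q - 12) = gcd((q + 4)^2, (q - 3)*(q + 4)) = q + 4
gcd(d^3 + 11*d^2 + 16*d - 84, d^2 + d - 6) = d - 2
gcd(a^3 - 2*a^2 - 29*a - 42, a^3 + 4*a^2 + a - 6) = a^2 + 5*a + 6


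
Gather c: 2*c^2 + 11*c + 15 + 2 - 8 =2*c^2 + 11*c + 9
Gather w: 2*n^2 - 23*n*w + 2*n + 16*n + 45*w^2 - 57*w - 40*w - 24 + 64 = 2*n^2 + 18*n + 45*w^2 + w*(-23*n - 97) + 40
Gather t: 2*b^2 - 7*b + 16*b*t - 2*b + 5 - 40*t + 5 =2*b^2 - 9*b + t*(16*b - 40) + 10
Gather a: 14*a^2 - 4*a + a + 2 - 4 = 14*a^2 - 3*a - 2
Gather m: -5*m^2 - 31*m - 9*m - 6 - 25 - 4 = -5*m^2 - 40*m - 35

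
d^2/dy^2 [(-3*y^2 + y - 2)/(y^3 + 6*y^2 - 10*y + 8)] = 2*(-3*y^6 + 3*y^5 - 84*y^4 - 62*y^3 + 228*y^2 + 264*y - 216)/(y^9 + 18*y^8 + 78*y^7 - 120*y^6 - 492*y^5 + 2184*y^4 - 3688*y^3 + 3552*y^2 - 1920*y + 512)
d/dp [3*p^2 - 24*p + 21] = 6*p - 24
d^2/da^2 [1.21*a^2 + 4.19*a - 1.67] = 2.42000000000000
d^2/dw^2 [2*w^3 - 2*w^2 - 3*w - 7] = 12*w - 4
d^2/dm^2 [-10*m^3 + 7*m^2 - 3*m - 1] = 14 - 60*m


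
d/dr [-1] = 0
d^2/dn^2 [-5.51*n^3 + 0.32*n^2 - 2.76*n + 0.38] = 0.64 - 33.06*n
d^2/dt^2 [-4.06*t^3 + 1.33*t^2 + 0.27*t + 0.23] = 2.66 - 24.36*t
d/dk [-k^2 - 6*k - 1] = -2*k - 6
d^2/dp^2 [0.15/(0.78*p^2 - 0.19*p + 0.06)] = (-0.18252*p^2 + 0.04446*p + 0.15*(1.56*p - 0.19)*(3.12*p - 0.38) - 0.01404)/(0.78*p^2 - 0.19*p + 0.06)^3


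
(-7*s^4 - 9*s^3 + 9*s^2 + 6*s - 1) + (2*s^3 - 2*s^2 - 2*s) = -7*s^4 - 7*s^3 + 7*s^2 + 4*s - 1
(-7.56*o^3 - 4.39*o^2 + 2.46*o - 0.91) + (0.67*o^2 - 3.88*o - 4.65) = -7.56*o^3 - 3.72*o^2 - 1.42*o - 5.56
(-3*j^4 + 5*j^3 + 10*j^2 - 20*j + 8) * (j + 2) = -3*j^5 - j^4 + 20*j^3 - 32*j + 16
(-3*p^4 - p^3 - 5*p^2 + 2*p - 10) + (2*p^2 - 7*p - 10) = -3*p^4 - p^3 - 3*p^2 - 5*p - 20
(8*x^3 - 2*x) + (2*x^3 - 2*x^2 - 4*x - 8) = 10*x^3 - 2*x^2 - 6*x - 8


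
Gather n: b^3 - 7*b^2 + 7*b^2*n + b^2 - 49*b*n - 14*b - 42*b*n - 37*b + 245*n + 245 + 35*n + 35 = b^3 - 6*b^2 - 51*b + n*(7*b^2 - 91*b + 280) + 280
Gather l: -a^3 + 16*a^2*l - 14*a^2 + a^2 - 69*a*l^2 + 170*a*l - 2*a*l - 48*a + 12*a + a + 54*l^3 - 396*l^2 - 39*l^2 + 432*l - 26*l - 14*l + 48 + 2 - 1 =-a^3 - 13*a^2 - 35*a + 54*l^3 + l^2*(-69*a - 435) + l*(16*a^2 + 168*a + 392) + 49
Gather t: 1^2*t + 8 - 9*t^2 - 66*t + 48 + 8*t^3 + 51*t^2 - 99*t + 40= 8*t^3 + 42*t^2 - 164*t + 96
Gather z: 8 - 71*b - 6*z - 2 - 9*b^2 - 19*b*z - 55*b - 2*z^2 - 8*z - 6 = -9*b^2 - 126*b - 2*z^2 + z*(-19*b - 14)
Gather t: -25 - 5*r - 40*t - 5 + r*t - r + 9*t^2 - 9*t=-6*r + 9*t^2 + t*(r - 49) - 30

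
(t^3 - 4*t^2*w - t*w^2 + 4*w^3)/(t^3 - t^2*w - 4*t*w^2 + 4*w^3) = (t^2 - 3*t*w - 4*w^2)/(t^2 - 4*w^2)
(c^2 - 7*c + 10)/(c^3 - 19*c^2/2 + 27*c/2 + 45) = 2*(c - 2)/(2*c^2 - 9*c - 18)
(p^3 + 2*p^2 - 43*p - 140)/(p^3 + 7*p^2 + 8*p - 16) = (p^2 - 2*p - 35)/(p^2 + 3*p - 4)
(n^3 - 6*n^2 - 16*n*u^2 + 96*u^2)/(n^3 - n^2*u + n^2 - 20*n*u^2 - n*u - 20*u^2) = (-n^2 + 4*n*u + 6*n - 24*u)/(-n^2 + 5*n*u - n + 5*u)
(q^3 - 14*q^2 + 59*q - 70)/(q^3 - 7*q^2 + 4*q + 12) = (q^2 - 12*q + 35)/(q^2 - 5*q - 6)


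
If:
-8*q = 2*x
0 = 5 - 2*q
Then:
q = 5/2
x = -10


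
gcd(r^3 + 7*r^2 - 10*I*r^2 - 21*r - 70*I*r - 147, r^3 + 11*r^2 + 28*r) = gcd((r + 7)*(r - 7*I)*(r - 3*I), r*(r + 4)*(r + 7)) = r + 7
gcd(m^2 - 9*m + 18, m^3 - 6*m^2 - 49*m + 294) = m - 6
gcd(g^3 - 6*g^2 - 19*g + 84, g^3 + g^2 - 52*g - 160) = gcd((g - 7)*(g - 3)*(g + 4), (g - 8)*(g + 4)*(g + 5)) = g + 4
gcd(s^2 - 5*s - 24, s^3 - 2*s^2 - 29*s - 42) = s + 3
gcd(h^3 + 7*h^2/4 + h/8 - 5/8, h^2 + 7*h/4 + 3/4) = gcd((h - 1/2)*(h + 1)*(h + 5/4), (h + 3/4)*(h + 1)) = h + 1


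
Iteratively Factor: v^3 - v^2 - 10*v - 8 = (v - 4)*(v^2 + 3*v + 2) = (v - 4)*(v + 1)*(v + 2)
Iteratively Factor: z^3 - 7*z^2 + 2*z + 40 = (z + 2)*(z^2 - 9*z + 20) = (z - 4)*(z + 2)*(z - 5)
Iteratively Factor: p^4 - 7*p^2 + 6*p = (p - 1)*(p^3 + p^2 - 6*p) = (p - 1)*(p + 3)*(p^2 - 2*p) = p*(p - 1)*(p + 3)*(p - 2)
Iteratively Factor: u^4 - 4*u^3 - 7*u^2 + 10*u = (u - 5)*(u^3 + u^2 - 2*u) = (u - 5)*(u + 2)*(u^2 - u) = (u - 5)*(u - 1)*(u + 2)*(u)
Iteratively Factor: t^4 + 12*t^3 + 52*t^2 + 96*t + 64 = (t + 4)*(t^3 + 8*t^2 + 20*t + 16) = (t + 4)^2*(t^2 + 4*t + 4) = (t + 2)*(t + 4)^2*(t + 2)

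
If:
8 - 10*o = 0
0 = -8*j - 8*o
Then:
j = -4/5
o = 4/5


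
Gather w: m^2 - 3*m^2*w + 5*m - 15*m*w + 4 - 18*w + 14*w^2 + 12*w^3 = m^2 + 5*m + 12*w^3 + 14*w^2 + w*(-3*m^2 - 15*m - 18) + 4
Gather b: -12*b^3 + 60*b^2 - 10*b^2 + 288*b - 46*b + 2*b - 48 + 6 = -12*b^3 + 50*b^2 + 244*b - 42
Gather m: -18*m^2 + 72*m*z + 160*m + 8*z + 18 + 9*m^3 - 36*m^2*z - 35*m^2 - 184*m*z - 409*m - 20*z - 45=9*m^3 + m^2*(-36*z - 53) + m*(-112*z - 249) - 12*z - 27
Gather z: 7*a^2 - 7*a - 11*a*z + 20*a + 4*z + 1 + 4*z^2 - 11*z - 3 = 7*a^2 + 13*a + 4*z^2 + z*(-11*a - 7) - 2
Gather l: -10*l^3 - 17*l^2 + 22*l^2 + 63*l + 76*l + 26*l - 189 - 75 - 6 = -10*l^3 + 5*l^2 + 165*l - 270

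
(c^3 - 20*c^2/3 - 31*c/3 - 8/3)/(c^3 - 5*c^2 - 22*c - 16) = (c + 1/3)/(c + 2)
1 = 1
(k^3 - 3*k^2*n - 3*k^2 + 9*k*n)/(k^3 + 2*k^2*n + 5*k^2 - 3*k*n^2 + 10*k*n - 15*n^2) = k*(k^2 - 3*k*n - 3*k + 9*n)/(k^3 + 2*k^2*n + 5*k^2 - 3*k*n^2 + 10*k*n - 15*n^2)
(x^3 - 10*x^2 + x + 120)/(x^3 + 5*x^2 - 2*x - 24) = (x^2 - 13*x + 40)/(x^2 + 2*x - 8)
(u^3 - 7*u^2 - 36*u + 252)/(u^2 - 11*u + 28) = (u^2 - 36)/(u - 4)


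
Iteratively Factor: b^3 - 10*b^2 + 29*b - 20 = (b - 5)*(b^2 - 5*b + 4) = (b - 5)*(b - 4)*(b - 1)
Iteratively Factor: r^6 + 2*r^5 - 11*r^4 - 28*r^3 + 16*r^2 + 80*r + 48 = (r + 2)*(r^5 - 11*r^3 - 6*r^2 + 28*r + 24) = (r + 2)^2*(r^4 - 2*r^3 - 7*r^2 + 8*r + 12) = (r + 1)*(r + 2)^2*(r^3 - 3*r^2 - 4*r + 12) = (r - 2)*(r + 1)*(r + 2)^2*(r^2 - r - 6) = (r - 2)*(r + 1)*(r + 2)^3*(r - 3)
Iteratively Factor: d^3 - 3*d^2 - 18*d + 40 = (d - 5)*(d^2 + 2*d - 8) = (d - 5)*(d + 4)*(d - 2)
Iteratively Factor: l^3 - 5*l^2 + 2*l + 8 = (l + 1)*(l^2 - 6*l + 8) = (l - 2)*(l + 1)*(l - 4)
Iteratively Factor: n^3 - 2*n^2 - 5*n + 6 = (n + 2)*(n^2 - 4*n + 3) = (n - 3)*(n + 2)*(n - 1)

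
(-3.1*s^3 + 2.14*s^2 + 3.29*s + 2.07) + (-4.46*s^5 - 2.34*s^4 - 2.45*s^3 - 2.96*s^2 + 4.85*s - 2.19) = -4.46*s^5 - 2.34*s^4 - 5.55*s^3 - 0.82*s^2 + 8.14*s - 0.12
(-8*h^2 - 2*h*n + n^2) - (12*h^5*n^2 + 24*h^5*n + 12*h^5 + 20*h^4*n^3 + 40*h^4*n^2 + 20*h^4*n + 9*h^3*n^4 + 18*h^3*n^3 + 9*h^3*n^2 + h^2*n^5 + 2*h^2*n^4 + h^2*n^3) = -12*h^5*n^2 - 24*h^5*n - 12*h^5 - 20*h^4*n^3 - 40*h^4*n^2 - 20*h^4*n - 9*h^3*n^4 - 18*h^3*n^3 - 9*h^3*n^2 - h^2*n^5 - 2*h^2*n^4 - h^2*n^3 - 8*h^2 - 2*h*n + n^2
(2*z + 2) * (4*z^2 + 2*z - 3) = 8*z^3 + 12*z^2 - 2*z - 6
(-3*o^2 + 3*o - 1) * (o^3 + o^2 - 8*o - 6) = -3*o^5 + 26*o^3 - 7*o^2 - 10*o + 6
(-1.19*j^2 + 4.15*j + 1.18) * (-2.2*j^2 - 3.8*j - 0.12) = 2.618*j^4 - 4.608*j^3 - 18.2232*j^2 - 4.982*j - 0.1416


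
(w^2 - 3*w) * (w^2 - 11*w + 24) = w^4 - 14*w^3 + 57*w^2 - 72*w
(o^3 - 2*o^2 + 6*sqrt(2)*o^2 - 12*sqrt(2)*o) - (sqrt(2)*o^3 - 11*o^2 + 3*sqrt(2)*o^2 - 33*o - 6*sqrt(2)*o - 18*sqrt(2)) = -sqrt(2)*o^3 + o^3 + 3*sqrt(2)*o^2 + 9*o^2 - 6*sqrt(2)*o + 33*o + 18*sqrt(2)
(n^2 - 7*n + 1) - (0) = n^2 - 7*n + 1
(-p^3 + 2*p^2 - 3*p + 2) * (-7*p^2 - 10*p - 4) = 7*p^5 - 4*p^4 + 5*p^3 + 8*p^2 - 8*p - 8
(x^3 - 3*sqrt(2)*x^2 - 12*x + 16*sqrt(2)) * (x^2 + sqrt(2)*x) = x^5 - 2*sqrt(2)*x^4 - 18*x^3 + 4*sqrt(2)*x^2 + 32*x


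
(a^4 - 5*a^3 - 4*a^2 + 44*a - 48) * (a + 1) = a^5 - 4*a^4 - 9*a^3 + 40*a^2 - 4*a - 48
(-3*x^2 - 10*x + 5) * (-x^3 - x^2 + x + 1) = 3*x^5 + 13*x^4 + 2*x^3 - 18*x^2 - 5*x + 5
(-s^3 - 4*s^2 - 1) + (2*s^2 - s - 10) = -s^3 - 2*s^2 - s - 11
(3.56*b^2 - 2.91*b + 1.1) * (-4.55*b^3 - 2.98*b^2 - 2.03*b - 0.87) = -16.198*b^5 + 2.6317*b^4 - 3.56*b^3 - 0.4679*b^2 + 0.2987*b - 0.957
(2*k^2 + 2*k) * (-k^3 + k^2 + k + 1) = -2*k^5 + 4*k^3 + 4*k^2 + 2*k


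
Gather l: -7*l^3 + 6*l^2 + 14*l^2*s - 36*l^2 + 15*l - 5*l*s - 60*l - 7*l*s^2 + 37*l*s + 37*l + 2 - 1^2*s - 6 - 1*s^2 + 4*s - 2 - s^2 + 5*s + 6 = -7*l^3 + l^2*(14*s - 30) + l*(-7*s^2 + 32*s - 8) - 2*s^2 + 8*s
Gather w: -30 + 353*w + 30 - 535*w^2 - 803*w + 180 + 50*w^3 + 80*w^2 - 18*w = 50*w^3 - 455*w^2 - 468*w + 180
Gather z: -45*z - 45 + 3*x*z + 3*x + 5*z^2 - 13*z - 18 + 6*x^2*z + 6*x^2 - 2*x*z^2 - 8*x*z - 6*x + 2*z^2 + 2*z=6*x^2 - 3*x + z^2*(7 - 2*x) + z*(6*x^2 - 5*x - 56) - 63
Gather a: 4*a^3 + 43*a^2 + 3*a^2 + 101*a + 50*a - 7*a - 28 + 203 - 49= 4*a^3 + 46*a^2 + 144*a + 126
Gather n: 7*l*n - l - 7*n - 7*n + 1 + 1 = -l + n*(7*l - 14) + 2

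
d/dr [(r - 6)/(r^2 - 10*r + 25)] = (7 - r)/(r^3 - 15*r^2 + 75*r - 125)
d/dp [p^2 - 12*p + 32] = 2*p - 12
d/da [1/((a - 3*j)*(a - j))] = ((-a + j)*(a - 3*j)^2 + (-a + 3*j)*(a - j)^2)/((a - 3*j)^3*(a - j)^3)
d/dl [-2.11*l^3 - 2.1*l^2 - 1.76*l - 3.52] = -6.33*l^2 - 4.2*l - 1.76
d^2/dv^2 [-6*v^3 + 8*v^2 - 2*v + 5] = 16 - 36*v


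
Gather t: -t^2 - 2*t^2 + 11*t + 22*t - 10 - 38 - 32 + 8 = -3*t^2 + 33*t - 72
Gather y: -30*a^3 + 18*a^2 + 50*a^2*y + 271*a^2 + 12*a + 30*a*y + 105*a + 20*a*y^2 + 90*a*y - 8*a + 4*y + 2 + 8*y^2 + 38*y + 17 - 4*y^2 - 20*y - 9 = -30*a^3 + 289*a^2 + 109*a + y^2*(20*a + 4) + y*(50*a^2 + 120*a + 22) + 10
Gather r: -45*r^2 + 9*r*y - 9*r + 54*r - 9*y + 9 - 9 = -45*r^2 + r*(9*y + 45) - 9*y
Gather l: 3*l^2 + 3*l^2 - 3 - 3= 6*l^2 - 6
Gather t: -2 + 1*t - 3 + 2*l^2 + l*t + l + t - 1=2*l^2 + l + t*(l + 2) - 6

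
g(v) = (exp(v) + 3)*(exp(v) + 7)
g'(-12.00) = 0.00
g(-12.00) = 21.00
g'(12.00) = 52979871807.60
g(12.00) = 26490749698.76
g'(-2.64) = 0.72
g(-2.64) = 21.72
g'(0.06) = 12.87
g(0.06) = 32.75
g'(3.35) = 1909.84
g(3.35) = 1118.43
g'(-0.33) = 8.22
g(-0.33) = 28.71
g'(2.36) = 330.25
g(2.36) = 239.08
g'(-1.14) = 3.40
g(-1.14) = 24.30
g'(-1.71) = 1.87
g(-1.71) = 22.84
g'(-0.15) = 10.09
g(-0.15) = 30.35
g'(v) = (exp(v) + 3)*exp(v) + (exp(v) + 7)*exp(v) = 2*(exp(v) + 5)*exp(v)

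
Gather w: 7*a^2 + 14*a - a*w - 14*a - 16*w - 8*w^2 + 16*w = 7*a^2 - a*w - 8*w^2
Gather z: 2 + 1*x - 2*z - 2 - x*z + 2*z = -x*z + x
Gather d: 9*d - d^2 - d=-d^2 + 8*d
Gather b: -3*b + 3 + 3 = 6 - 3*b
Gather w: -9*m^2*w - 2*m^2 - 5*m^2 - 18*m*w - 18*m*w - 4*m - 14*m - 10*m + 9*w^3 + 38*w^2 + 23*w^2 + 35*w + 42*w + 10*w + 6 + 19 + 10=-7*m^2 - 28*m + 9*w^3 + 61*w^2 + w*(-9*m^2 - 36*m + 87) + 35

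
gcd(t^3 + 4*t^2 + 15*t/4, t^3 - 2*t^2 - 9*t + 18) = 1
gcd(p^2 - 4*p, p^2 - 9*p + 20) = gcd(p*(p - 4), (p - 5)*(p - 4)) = p - 4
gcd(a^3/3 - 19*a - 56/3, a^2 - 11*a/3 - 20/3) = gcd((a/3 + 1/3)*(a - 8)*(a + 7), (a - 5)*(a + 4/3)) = 1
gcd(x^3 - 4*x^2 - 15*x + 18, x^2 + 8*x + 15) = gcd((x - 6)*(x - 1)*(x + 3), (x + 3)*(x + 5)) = x + 3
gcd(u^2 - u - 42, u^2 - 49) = u - 7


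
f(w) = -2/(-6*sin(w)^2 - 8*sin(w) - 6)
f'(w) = -2*(12*sin(w)*cos(w) + 8*cos(w))/(-6*sin(w)^2 - 8*sin(w) - 6)^2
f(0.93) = 0.12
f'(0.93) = -0.08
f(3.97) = 0.59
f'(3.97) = -0.10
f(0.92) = 0.12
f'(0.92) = -0.08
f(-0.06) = 0.36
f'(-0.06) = -0.47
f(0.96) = 0.12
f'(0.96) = -0.07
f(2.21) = 0.12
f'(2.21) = 0.08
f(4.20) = 0.56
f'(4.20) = -0.19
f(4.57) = 0.51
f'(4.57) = -0.07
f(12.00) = 0.58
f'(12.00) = -0.22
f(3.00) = 0.28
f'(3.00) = 0.37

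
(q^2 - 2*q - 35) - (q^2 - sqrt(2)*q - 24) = -2*q + sqrt(2)*q - 11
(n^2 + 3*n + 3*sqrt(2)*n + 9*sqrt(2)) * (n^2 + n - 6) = n^4 + 4*n^3 + 3*sqrt(2)*n^3 - 3*n^2 + 12*sqrt(2)*n^2 - 18*n - 9*sqrt(2)*n - 54*sqrt(2)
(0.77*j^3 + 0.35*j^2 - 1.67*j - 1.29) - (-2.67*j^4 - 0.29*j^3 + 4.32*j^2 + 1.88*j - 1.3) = 2.67*j^4 + 1.06*j^3 - 3.97*j^2 - 3.55*j + 0.01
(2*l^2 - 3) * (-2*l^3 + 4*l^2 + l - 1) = -4*l^5 + 8*l^4 + 8*l^3 - 14*l^2 - 3*l + 3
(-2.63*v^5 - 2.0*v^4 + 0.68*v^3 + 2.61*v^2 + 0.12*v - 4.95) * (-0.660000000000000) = 1.7358*v^5 + 1.32*v^4 - 0.4488*v^3 - 1.7226*v^2 - 0.0792*v + 3.267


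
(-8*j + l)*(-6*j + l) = 48*j^2 - 14*j*l + l^2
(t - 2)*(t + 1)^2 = t^3 - 3*t - 2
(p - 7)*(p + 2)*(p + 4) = p^3 - p^2 - 34*p - 56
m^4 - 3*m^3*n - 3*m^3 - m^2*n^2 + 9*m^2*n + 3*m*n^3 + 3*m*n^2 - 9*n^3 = (m - 3)*(m - 3*n)*(m - n)*(m + n)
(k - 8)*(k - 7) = k^2 - 15*k + 56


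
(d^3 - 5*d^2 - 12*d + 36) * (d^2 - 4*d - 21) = d^5 - 9*d^4 - 13*d^3 + 189*d^2 + 108*d - 756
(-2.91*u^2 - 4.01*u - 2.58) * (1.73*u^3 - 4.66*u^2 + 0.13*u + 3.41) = -5.0343*u^5 + 6.6233*u^4 + 13.8449*u^3 + 1.5784*u^2 - 14.0095*u - 8.7978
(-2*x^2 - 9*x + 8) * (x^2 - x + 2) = -2*x^4 - 7*x^3 + 13*x^2 - 26*x + 16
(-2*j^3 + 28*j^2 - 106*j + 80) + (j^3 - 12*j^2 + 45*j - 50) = -j^3 + 16*j^2 - 61*j + 30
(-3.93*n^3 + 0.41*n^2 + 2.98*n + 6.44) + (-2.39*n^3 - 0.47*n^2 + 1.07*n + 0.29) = -6.32*n^3 - 0.06*n^2 + 4.05*n + 6.73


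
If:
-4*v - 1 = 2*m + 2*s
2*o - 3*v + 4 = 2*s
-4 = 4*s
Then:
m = 1/2 - 2*v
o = 3*v/2 - 3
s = -1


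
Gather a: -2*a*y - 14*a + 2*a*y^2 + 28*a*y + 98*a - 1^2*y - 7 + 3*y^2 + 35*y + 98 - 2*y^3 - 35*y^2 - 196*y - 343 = a*(2*y^2 + 26*y + 84) - 2*y^3 - 32*y^2 - 162*y - 252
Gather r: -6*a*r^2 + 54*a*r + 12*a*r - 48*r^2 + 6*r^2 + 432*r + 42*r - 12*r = r^2*(-6*a - 42) + r*(66*a + 462)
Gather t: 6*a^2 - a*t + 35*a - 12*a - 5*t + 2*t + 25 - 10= 6*a^2 + 23*a + t*(-a - 3) + 15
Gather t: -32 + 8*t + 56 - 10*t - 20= 4 - 2*t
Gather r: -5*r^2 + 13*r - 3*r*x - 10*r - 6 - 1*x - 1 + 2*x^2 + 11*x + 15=-5*r^2 + r*(3 - 3*x) + 2*x^2 + 10*x + 8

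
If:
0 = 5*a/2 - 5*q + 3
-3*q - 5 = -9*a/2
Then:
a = 34/15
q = 26/15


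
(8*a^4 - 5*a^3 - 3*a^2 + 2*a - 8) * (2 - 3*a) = -24*a^5 + 31*a^4 - a^3 - 12*a^2 + 28*a - 16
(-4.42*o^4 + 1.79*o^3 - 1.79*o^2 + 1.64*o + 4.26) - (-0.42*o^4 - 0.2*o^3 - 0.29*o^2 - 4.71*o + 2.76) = -4.0*o^4 + 1.99*o^3 - 1.5*o^2 + 6.35*o + 1.5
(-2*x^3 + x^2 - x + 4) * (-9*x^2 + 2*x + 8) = 18*x^5 - 13*x^4 - 5*x^3 - 30*x^2 + 32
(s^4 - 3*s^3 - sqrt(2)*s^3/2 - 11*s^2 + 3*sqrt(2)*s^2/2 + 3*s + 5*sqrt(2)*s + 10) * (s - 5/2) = s^5 - 11*s^4/2 - sqrt(2)*s^4/2 - 7*s^3/2 + 11*sqrt(2)*s^3/4 + 5*sqrt(2)*s^2/4 + 61*s^2/2 - 25*sqrt(2)*s/2 + 5*s/2 - 25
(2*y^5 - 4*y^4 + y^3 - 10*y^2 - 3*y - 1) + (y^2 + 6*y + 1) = 2*y^5 - 4*y^4 + y^3 - 9*y^2 + 3*y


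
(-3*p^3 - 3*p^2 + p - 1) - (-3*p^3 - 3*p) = -3*p^2 + 4*p - 1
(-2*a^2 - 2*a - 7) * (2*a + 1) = -4*a^3 - 6*a^2 - 16*a - 7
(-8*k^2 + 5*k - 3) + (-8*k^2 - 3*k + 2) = -16*k^2 + 2*k - 1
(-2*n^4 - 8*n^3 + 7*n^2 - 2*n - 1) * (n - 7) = -2*n^5 + 6*n^4 + 63*n^3 - 51*n^2 + 13*n + 7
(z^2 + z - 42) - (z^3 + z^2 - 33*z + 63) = -z^3 + 34*z - 105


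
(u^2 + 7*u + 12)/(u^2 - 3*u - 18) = (u + 4)/(u - 6)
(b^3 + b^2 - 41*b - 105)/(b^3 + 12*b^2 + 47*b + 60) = (b - 7)/(b + 4)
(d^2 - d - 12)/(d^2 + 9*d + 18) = (d - 4)/(d + 6)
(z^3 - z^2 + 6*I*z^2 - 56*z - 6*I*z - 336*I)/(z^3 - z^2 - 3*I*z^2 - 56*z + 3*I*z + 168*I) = (z + 6*I)/(z - 3*I)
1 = 1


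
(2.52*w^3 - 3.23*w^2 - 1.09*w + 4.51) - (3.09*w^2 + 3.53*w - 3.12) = 2.52*w^3 - 6.32*w^2 - 4.62*w + 7.63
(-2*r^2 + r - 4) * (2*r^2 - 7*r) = -4*r^4 + 16*r^3 - 15*r^2 + 28*r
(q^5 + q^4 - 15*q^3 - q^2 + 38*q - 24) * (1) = q^5 + q^4 - 15*q^3 - q^2 + 38*q - 24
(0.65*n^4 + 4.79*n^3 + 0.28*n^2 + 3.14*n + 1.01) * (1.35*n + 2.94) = 0.8775*n^5 + 8.3775*n^4 + 14.4606*n^3 + 5.0622*n^2 + 10.5951*n + 2.9694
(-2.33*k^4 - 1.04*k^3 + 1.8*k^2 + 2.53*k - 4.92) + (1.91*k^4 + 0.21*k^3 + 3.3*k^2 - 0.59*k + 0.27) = -0.42*k^4 - 0.83*k^3 + 5.1*k^2 + 1.94*k - 4.65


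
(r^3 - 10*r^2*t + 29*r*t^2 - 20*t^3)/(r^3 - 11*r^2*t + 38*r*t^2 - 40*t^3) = (r - t)/(r - 2*t)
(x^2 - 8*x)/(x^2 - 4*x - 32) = x/(x + 4)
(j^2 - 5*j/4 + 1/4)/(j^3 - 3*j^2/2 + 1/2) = (4*j - 1)/(2*(2*j^2 - j - 1))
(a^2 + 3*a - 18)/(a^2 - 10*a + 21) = (a + 6)/(a - 7)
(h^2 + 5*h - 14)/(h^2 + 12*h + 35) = (h - 2)/(h + 5)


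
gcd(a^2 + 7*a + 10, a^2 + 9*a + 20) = a + 5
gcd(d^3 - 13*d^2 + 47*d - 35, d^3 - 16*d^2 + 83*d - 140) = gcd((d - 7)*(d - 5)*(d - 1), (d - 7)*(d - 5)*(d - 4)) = d^2 - 12*d + 35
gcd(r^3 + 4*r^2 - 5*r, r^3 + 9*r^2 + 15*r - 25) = r^2 + 4*r - 5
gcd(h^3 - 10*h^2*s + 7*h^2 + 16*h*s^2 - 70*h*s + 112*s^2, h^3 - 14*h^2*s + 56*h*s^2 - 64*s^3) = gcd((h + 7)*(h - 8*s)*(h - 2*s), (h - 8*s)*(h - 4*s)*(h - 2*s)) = h^2 - 10*h*s + 16*s^2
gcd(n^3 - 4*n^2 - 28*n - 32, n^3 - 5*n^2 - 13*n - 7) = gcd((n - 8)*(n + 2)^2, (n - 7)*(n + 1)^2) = 1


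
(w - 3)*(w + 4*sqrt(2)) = w^2 - 3*w + 4*sqrt(2)*w - 12*sqrt(2)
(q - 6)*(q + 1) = q^2 - 5*q - 6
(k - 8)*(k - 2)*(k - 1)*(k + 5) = k^4 - 6*k^3 - 29*k^2 + 114*k - 80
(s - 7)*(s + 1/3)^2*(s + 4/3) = s^4 - 5*s^3 - 13*s^2 - 185*s/27 - 28/27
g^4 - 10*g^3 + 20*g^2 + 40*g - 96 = (g - 6)*(g - 4)*(g - 2)*(g + 2)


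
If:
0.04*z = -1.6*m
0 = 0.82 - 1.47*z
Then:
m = -0.01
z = 0.56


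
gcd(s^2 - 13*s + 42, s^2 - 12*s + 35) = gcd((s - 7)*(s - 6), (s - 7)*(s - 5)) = s - 7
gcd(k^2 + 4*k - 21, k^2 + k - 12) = k - 3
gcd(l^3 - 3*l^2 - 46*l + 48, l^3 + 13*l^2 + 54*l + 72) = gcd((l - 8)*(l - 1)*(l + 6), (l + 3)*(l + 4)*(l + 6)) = l + 6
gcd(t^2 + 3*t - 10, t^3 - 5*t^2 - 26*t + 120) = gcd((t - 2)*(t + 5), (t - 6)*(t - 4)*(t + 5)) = t + 5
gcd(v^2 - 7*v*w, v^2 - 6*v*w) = v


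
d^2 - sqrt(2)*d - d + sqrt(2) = (d - 1)*(d - sqrt(2))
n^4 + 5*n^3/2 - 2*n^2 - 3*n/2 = n*(n - 1)*(n + 1/2)*(n + 3)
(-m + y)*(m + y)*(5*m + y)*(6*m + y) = -30*m^4 - 11*m^3*y + 29*m^2*y^2 + 11*m*y^3 + y^4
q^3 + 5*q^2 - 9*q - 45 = (q - 3)*(q + 3)*(q + 5)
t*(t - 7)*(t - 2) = t^3 - 9*t^2 + 14*t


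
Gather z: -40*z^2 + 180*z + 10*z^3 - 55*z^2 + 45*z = 10*z^3 - 95*z^2 + 225*z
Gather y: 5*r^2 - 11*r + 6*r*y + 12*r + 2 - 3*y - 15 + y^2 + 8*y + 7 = 5*r^2 + r + y^2 + y*(6*r + 5) - 6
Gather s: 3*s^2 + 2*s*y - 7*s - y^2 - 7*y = 3*s^2 + s*(2*y - 7) - y^2 - 7*y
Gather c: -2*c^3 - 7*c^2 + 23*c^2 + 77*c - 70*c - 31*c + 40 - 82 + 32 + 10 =-2*c^3 + 16*c^2 - 24*c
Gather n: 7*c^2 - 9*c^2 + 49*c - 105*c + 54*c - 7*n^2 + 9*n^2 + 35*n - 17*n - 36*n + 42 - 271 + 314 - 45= -2*c^2 - 2*c + 2*n^2 - 18*n + 40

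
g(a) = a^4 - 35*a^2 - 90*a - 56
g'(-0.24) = -73.26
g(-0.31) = -31.45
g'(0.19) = -103.27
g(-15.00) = 44044.00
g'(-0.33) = -67.04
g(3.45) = -641.42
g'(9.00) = 2196.00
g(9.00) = 2860.00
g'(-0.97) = -25.75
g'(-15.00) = -12540.00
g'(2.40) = -202.70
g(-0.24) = -36.41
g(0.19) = -74.36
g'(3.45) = -167.25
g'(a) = 4*a^3 - 70*a - 90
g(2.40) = -440.42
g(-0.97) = -0.75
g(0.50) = -109.69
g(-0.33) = -30.10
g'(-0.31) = -68.42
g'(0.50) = -124.50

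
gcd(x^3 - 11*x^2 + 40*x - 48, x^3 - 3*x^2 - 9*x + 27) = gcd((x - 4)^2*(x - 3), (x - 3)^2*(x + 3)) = x - 3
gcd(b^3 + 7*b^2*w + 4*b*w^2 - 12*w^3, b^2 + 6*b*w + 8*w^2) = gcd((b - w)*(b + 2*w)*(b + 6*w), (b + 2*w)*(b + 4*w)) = b + 2*w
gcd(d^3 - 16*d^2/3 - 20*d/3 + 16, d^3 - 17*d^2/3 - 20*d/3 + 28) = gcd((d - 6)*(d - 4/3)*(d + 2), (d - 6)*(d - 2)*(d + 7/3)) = d - 6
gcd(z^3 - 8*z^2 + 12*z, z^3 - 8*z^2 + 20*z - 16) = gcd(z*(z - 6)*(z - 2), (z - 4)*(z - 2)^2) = z - 2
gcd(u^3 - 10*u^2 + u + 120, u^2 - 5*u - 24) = u^2 - 5*u - 24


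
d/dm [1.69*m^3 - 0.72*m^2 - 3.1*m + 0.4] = 5.07*m^2 - 1.44*m - 3.1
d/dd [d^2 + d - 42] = 2*d + 1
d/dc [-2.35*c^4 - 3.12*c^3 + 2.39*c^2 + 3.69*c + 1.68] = -9.4*c^3 - 9.36*c^2 + 4.78*c + 3.69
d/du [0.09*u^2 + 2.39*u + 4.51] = 0.18*u + 2.39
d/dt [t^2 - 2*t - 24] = 2*t - 2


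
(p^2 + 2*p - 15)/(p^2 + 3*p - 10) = (p - 3)/(p - 2)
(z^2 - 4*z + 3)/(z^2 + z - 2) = (z - 3)/(z + 2)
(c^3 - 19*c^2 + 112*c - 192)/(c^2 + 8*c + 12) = (c^3 - 19*c^2 + 112*c - 192)/(c^2 + 8*c + 12)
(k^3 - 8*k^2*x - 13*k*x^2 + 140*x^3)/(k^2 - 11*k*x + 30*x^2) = (-k^2 + 3*k*x + 28*x^2)/(-k + 6*x)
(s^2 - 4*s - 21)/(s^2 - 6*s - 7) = (s + 3)/(s + 1)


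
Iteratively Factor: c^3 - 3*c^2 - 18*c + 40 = (c + 4)*(c^2 - 7*c + 10) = (c - 5)*(c + 4)*(c - 2)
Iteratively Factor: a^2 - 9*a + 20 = (a - 5)*(a - 4)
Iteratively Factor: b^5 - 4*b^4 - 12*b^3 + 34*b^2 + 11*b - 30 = (b - 5)*(b^4 + b^3 - 7*b^2 - b + 6) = (b - 5)*(b - 2)*(b^3 + 3*b^2 - b - 3) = (b - 5)*(b - 2)*(b - 1)*(b^2 + 4*b + 3) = (b - 5)*(b - 2)*(b - 1)*(b + 1)*(b + 3)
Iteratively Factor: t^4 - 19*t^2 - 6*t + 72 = (t + 3)*(t^3 - 3*t^2 - 10*t + 24) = (t - 4)*(t + 3)*(t^2 + t - 6) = (t - 4)*(t + 3)^2*(t - 2)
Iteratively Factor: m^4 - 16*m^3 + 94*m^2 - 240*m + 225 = (m - 3)*(m^3 - 13*m^2 + 55*m - 75) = (m - 5)*(m - 3)*(m^2 - 8*m + 15) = (m - 5)^2*(m - 3)*(m - 3)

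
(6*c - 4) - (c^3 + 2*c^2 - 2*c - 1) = -c^3 - 2*c^2 + 8*c - 3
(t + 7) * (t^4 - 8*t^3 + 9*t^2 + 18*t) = t^5 - t^4 - 47*t^3 + 81*t^2 + 126*t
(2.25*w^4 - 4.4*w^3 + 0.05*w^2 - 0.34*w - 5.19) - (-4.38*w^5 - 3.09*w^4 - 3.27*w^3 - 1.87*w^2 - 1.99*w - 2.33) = 4.38*w^5 + 5.34*w^4 - 1.13*w^3 + 1.92*w^2 + 1.65*w - 2.86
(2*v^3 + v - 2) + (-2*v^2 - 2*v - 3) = 2*v^3 - 2*v^2 - v - 5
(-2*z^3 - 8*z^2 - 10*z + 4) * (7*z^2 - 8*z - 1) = -14*z^5 - 40*z^4 - 4*z^3 + 116*z^2 - 22*z - 4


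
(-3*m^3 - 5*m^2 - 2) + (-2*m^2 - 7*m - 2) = -3*m^3 - 7*m^2 - 7*m - 4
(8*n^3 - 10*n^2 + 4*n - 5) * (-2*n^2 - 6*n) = -16*n^5 - 28*n^4 + 52*n^3 - 14*n^2 + 30*n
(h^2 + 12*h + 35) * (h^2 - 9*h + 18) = h^4 + 3*h^3 - 55*h^2 - 99*h + 630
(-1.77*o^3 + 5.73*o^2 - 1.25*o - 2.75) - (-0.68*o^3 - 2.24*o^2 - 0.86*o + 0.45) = -1.09*o^3 + 7.97*o^2 - 0.39*o - 3.2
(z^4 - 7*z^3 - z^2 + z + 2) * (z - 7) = z^5 - 14*z^4 + 48*z^3 + 8*z^2 - 5*z - 14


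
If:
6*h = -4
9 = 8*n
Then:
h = -2/3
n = 9/8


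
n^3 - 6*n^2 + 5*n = n*(n - 5)*(n - 1)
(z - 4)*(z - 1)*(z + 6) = z^3 + z^2 - 26*z + 24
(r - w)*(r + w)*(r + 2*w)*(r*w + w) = r^4*w + 2*r^3*w^2 + r^3*w - r^2*w^3 + 2*r^2*w^2 - 2*r*w^4 - r*w^3 - 2*w^4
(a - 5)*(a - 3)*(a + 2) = a^3 - 6*a^2 - a + 30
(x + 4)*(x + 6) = x^2 + 10*x + 24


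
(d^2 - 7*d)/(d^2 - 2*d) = (d - 7)/(d - 2)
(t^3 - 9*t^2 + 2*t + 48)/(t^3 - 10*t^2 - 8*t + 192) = (t^2 - t - 6)/(t^2 - 2*t - 24)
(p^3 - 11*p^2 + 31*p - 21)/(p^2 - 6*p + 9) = (p^2 - 8*p + 7)/(p - 3)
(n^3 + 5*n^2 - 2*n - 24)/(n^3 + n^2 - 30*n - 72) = (n - 2)/(n - 6)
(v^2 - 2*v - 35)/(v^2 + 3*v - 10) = (v - 7)/(v - 2)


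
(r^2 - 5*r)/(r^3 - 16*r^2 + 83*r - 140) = r/(r^2 - 11*r + 28)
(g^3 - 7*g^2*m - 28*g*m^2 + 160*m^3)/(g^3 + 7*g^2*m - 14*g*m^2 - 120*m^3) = (g - 8*m)/(g + 6*m)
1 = 1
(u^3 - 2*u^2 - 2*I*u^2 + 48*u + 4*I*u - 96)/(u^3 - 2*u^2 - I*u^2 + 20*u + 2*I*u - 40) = (u^2 - 2*I*u + 48)/(u^2 - I*u + 20)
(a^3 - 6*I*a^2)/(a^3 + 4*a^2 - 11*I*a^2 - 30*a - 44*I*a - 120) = a^2/(a^2 + a*(4 - 5*I) - 20*I)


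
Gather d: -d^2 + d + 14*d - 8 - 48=-d^2 + 15*d - 56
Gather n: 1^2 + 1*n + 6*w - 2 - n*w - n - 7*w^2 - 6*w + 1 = -n*w - 7*w^2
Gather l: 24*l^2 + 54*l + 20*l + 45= 24*l^2 + 74*l + 45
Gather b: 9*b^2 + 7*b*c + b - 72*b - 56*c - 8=9*b^2 + b*(7*c - 71) - 56*c - 8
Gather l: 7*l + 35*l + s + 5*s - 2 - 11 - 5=42*l + 6*s - 18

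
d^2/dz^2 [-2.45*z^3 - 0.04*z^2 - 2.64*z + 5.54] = -14.7*z - 0.08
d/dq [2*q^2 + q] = 4*q + 1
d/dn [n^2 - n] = 2*n - 1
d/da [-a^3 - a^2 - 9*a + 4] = -3*a^2 - 2*a - 9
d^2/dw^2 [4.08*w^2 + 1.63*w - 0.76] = 8.16000000000000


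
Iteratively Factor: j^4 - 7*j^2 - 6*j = (j + 1)*(j^3 - j^2 - 6*j) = (j - 3)*(j + 1)*(j^2 + 2*j) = j*(j - 3)*(j + 1)*(j + 2)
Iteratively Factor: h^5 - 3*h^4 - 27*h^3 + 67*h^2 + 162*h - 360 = (h + 3)*(h^4 - 6*h^3 - 9*h^2 + 94*h - 120) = (h - 5)*(h + 3)*(h^3 - h^2 - 14*h + 24) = (h - 5)*(h - 2)*(h + 3)*(h^2 + h - 12) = (h - 5)*(h - 3)*(h - 2)*(h + 3)*(h + 4)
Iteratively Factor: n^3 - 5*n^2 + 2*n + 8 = (n - 2)*(n^2 - 3*n - 4) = (n - 4)*(n - 2)*(n + 1)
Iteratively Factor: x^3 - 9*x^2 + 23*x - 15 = (x - 3)*(x^2 - 6*x + 5) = (x - 3)*(x - 1)*(x - 5)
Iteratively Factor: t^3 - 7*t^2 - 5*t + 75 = (t - 5)*(t^2 - 2*t - 15) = (t - 5)^2*(t + 3)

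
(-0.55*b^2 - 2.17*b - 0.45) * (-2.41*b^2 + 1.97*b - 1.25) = 1.3255*b^4 + 4.1462*b^3 - 2.5029*b^2 + 1.826*b + 0.5625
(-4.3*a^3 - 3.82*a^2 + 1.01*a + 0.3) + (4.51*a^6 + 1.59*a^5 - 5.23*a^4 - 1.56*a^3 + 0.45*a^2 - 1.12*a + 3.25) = 4.51*a^6 + 1.59*a^5 - 5.23*a^4 - 5.86*a^3 - 3.37*a^2 - 0.11*a + 3.55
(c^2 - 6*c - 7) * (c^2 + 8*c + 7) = c^4 + 2*c^3 - 48*c^2 - 98*c - 49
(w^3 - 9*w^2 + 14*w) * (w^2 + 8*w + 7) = w^5 - w^4 - 51*w^3 + 49*w^2 + 98*w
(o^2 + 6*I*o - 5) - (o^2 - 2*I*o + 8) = 8*I*o - 13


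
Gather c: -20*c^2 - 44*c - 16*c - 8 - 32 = -20*c^2 - 60*c - 40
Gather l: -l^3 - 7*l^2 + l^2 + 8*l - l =-l^3 - 6*l^2 + 7*l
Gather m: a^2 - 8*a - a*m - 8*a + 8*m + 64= a^2 - 16*a + m*(8 - a) + 64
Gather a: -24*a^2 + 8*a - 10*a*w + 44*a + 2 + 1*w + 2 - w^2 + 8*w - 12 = -24*a^2 + a*(52 - 10*w) - w^2 + 9*w - 8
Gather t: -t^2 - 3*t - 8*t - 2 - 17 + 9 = -t^2 - 11*t - 10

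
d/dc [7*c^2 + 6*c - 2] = 14*c + 6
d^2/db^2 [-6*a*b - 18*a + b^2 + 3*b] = 2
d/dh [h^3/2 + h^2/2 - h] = 3*h^2/2 + h - 1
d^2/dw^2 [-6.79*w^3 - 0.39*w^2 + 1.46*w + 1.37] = -40.74*w - 0.78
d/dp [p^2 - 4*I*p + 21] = 2*p - 4*I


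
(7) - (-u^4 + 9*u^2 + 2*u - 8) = u^4 - 9*u^2 - 2*u + 15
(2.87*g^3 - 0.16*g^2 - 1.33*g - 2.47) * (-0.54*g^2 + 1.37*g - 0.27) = -1.5498*g^5 + 4.0183*g^4 - 0.2759*g^3 - 0.4451*g^2 - 3.0248*g + 0.6669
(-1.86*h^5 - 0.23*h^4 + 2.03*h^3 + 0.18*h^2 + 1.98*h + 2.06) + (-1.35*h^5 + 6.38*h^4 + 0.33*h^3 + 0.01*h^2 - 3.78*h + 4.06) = -3.21*h^5 + 6.15*h^4 + 2.36*h^3 + 0.19*h^2 - 1.8*h + 6.12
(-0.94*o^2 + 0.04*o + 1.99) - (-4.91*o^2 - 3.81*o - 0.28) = 3.97*o^2 + 3.85*o + 2.27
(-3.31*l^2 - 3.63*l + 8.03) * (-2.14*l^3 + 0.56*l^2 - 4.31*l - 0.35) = 7.0834*l^5 + 5.9146*l^4 - 4.9509*l^3 + 21.3006*l^2 - 33.3388*l - 2.8105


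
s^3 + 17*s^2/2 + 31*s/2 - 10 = (s - 1/2)*(s + 4)*(s + 5)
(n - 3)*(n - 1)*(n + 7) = n^3 + 3*n^2 - 25*n + 21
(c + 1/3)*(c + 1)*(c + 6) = c^3 + 22*c^2/3 + 25*c/3 + 2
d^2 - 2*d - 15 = (d - 5)*(d + 3)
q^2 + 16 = (q - 4*I)*(q + 4*I)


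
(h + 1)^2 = h^2 + 2*h + 1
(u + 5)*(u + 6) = u^2 + 11*u + 30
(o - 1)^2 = o^2 - 2*o + 1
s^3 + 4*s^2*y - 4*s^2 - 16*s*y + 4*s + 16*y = (s - 2)^2*(s + 4*y)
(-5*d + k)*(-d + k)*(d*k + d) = 5*d^3*k + 5*d^3 - 6*d^2*k^2 - 6*d^2*k + d*k^3 + d*k^2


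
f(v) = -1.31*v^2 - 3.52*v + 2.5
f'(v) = -2.62*v - 3.52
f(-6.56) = -30.78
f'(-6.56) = 13.67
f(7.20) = -90.75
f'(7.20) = -22.38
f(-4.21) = -5.90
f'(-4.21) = 7.51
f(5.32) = -53.30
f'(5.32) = -17.46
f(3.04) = -20.31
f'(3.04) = -11.48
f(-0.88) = 4.58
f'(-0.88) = -1.21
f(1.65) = -6.87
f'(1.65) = -7.84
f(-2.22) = 3.86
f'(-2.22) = 2.30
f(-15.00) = -239.45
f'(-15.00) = 35.78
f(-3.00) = 1.27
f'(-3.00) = 4.34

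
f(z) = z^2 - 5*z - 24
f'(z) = 2*z - 5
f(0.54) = -26.41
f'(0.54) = -3.92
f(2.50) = -30.25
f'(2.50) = 0.00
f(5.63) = -20.45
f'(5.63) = 6.26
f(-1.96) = -10.36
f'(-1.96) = -8.92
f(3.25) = -29.69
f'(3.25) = 1.50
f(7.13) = -8.81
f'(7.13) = 9.26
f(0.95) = -27.85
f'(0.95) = -3.10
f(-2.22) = -7.97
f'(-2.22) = -9.44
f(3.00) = -30.00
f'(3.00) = 1.00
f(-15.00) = 276.00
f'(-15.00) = -35.00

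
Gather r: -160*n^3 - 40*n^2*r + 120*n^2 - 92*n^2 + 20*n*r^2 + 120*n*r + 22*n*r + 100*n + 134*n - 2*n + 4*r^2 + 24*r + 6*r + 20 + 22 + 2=-160*n^3 + 28*n^2 + 232*n + r^2*(20*n + 4) + r*(-40*n^2 + 142*n + 30) + 44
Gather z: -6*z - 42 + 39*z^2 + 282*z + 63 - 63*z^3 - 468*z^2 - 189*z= -63*z^3 - 429*z^2 + 87*z + 21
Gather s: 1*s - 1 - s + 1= 0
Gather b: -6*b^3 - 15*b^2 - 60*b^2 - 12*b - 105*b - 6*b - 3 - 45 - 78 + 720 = -6*b^3 - 75*b^2 - 123*b + 594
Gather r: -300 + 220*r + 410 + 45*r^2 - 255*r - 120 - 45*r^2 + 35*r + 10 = 0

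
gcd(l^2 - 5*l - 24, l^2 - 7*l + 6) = 1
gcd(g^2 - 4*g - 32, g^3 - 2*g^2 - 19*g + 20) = g + 4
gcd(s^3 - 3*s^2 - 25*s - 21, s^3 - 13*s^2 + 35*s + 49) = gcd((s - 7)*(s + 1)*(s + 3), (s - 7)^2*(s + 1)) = s^2 - 6*s - 7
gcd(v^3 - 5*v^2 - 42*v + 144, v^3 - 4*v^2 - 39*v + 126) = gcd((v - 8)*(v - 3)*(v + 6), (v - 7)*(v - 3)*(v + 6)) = v^2 + 3*v - 18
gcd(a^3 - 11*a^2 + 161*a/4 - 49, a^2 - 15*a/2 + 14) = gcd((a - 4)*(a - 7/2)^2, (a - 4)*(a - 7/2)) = a^2 - 15*a/2 + 14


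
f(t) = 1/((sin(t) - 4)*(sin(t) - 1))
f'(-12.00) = 1.29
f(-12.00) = 0.62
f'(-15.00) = -0.08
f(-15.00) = 0.13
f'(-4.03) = -4.17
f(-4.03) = 1.39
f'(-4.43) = -59.20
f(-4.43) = 8.31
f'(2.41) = -2.23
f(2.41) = 0.90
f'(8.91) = -1.10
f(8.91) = 0.56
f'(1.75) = -231.68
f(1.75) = 20.70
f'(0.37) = 0.74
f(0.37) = 0.43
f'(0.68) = 1.86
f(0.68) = 0.80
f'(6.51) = 0.52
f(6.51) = 0.34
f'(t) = -cos(t)/((sin(t) - 4)*(sin(t) - 1)^2) - cos(t)/((sin(t) - 4)^2*(sin(t) - 1))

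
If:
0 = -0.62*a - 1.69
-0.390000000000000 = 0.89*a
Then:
No Solution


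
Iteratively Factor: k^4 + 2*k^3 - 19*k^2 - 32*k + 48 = (k - 4)*(k^3 + 6*k^2 + 5*k - 12) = (k - 4)*(k + 4)*(k^2 + 2*k - 3) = (k - 4)*(k - 1)*(k + 4)*(k + 3)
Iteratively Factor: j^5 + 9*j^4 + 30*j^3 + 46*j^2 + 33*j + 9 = (j + 3)*(j^4 + 6*j^3 + 12*j^2 + 10*j + 3) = (j + 3)^2*(j^3 + 3*j^2 + 3*j + 1) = (j + 1)*(j + 3)^2*(j^2 + 2*j + 1) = (j + 1)^2*(j + 3)^2*(j + 1)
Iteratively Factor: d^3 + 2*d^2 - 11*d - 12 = (d + 4)*(d^2 - 2*d - 3) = (d - 3)*(d + 4)*(d + 1)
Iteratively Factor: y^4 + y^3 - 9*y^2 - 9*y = (y)*(y^3 + y^2 - 9*y - 9) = y*(y + 1)*(y^2 - 9) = y*(y + 1)*(y + 3)*(y - 3)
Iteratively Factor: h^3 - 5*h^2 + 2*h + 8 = (h + 1)*(h^2 - 6*h + 8) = (h - 2)*(h + 1)*(h - 4)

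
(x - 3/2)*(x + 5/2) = x^2 + x - 15/4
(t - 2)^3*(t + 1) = t^4 - 5*t^3 + 6*t^2 + 4*t - 8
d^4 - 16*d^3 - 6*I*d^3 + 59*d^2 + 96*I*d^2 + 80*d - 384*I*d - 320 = (d - 8)^2*(d - 5*I)*(d - I)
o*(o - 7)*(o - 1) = o^3 - 8*o^2 + 7*o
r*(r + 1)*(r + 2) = r^3 + 3*r^2 + 2*r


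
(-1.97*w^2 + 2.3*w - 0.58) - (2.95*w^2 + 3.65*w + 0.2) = -4.92*w^2 - 1.35*w - 0.78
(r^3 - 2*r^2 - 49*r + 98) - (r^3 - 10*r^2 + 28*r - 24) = 8*r^2 - 77*r + 122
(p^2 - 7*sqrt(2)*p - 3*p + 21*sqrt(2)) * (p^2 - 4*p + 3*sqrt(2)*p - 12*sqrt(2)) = p^4 - 7*p^3 - 4*sqrt(2)*p^3 - 30*p^2 + 28*sqrt(2)*p^2 - 48*sqrt(2)*p + 294*p - 504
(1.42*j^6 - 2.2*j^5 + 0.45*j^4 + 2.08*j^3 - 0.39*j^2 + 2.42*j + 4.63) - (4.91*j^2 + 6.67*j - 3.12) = 1.42*j^6 - 2.2*j^5 + 0.45*j^4 + 2.08*j^3 - 5.3*j^2 - 4.25*j + 7.75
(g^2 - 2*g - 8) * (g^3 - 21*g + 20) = g^5 - 2*g^4 - 29*g^3 + 62*g^2 + 128*g - 160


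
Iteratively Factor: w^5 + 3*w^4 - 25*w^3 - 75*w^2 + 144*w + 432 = (w - 4)*(w^4 + 7*w^3 + 3*w^2 - 63*w - 108) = (w - 4)*(w + 3)*(w^3 + 4*w^2 - 9*w - 36) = (w - 4)*(w + 3)*(w + 4)*(w^2 - 9) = (w - 4)*(w - 3)*(w + 3)*(w + 4)*(w + 3)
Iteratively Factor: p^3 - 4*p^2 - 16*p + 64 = (p - 4)*(p^2 - 16) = (p - 4)*(p + 4)*(p - 4)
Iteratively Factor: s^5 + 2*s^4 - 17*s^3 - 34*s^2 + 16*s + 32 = (s - 1)*(s^4 + 3*s^3 - 14*s^2 - 48*s - 32) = (s - 1)*(s + 1)*(s^3 + 2*s^2 - 16*s - 32) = (s - 1)*(s + 1)*(s + 2)*(s^2 - 16) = (s - 4)*(s - 1)*(s + 1)*(s + 2)*(s + 4)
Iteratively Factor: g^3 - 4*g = (g + 2)*(g^2 - 2*g) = g*(g + 2)*(g - 2)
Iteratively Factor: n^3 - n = (n)*(n^2 - 1) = n*(n - 1)*(n + 1)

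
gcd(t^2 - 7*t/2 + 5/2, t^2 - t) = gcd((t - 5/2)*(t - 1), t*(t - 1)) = t - 1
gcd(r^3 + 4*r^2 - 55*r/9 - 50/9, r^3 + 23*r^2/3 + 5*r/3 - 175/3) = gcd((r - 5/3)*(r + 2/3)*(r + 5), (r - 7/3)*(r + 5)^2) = r + 5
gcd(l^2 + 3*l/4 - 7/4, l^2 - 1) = l - 1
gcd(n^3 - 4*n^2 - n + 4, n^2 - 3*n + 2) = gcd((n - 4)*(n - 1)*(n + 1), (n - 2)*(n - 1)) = n - 1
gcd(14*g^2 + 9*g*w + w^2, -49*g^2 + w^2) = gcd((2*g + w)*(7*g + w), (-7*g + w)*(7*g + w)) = 7*g + w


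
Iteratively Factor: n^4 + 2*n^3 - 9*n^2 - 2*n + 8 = (n + 4)*(n^3 - 2*n^2 - n + 2) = (n - 2)*(n + 4)*(n^2 - 1) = (n - 2)*(n - 1)*(n + 4)*(n + 1)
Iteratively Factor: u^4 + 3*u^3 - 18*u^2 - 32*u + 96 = (u - 2)*(u^3 + 5*u^2 - 8*u - 48) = (u - 3)*(u - 2)*(u^2 + 8*u + 16) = (u - 3)*(u - 2)*(u + 4)*(u + 4)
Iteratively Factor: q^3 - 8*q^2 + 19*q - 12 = (q - 3)*(q^2 - 5*q + 4) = (q - 3)*(q - 1)*(q - 4)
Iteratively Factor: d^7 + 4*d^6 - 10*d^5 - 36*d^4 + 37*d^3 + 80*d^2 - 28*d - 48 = (d - 2)*(d^6 + 6*d^5 + 2*d^4 - 32*d^3 - 27*d^2 + 26*d + 24) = (d - 2)*(d - 1)*(d^5 + 7*d^4 + 9*d^3 - 23*d^2 - 50*d - 24) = (d - 2)*(d - 1)*(d + 1)*(d^4 + 6*d^3 + 3*d^2 - 26*d - 24) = (d - 2)*(d - 1)*(d + 1)^2*(d^3 + 5*d^2 - 2*d - 24) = (d - 2)*(d - 1)*(d + 1)^2*(d + 3)*(d^2 + 2*d - 8) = (d - 2)^2*(d - 1)*(d + 1)^2*(d + 3)*(d + 4)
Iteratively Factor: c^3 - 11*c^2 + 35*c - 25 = (c - 5)*(c^2 - 6*c + 5) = (c - 5)^2*(c - 1)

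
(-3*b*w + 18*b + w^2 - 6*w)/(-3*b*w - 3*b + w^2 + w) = (w - 6)/(w + 1)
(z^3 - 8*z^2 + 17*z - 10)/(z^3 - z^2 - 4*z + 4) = (z - 5)/(z + 2)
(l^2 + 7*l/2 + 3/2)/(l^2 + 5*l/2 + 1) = (l + 3)/(l + 2)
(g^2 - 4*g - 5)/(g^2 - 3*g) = (g^2 - 4*g - 5)/(g*(g - 3))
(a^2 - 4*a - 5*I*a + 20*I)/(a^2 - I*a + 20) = (a - 4)/(a + 4*I)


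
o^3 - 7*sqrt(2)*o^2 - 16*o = o*(o - 8*sqrt(2))*(o + sqrt(2))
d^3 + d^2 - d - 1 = (d - 1)*(d + 1)^2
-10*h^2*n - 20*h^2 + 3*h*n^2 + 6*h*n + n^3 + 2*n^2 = (-2*h + n)*(5*h + n)*(n + 2)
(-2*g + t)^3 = -8*g^3 + 12*g^2*t - 6*g*t^2 + t^3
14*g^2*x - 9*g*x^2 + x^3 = x*(-7*g + x)*(-2*g + x)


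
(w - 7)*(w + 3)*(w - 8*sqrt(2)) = w^3 - 8*sqrt(2)*w^2 - 4*w^2 - 21*w + 32*sqrt(2)*w + 168*sqrt(2)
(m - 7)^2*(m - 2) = m^3 - 16*m^2 + 77*m - 98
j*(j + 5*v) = j^2 + 5*j*v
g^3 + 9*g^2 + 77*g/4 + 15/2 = (g + 1/2)*(g + 5/2)*(g + 6)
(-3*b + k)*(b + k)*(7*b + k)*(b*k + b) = -21*b^4*k - 21*b^4 - 17*b^3*k^2 - 17*b^3*k + 5*b^2*k^3 + 5*b^2*k^2 + b*k^4 + b*k^3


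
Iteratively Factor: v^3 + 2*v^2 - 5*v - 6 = (v - 2)*(v^2 + 4*v + 3) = (v - 2)*(v + 3)*(v + 1)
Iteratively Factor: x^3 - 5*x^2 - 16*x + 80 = (x - 5)*(x^2 - 16) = (x - 5)*(x + 4)*(x - 4)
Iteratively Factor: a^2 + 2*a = (a + 2)*(a)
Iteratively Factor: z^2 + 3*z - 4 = (z + 4)*(z - 1)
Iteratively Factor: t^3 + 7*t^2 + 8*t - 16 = (t - 1)*(t^2 + 8*t + 16) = (t - 1)*(t + 4)*(t + 4)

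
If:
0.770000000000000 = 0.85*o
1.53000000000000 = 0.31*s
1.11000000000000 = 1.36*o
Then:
No Solution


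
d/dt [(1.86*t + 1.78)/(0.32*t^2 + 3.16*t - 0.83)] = (0.5952*t^2 + 5.8776*t - (0.64*t + 3.16)*(1.86*t + 1.78) - 1.5438)/(0.32*t^2 + 3.16*t - 0.83)^2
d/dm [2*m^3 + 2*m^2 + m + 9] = 6*m^2 + 4*m + 1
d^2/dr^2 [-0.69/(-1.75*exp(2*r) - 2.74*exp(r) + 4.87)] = (0.69*(3.5*exp(r) + 2.74)*(7.0*exp(r) + 5.48)*exp(r) - (4.83*exp(r) + 1.8906)*(1.75*exp(2*r) + 2.74*exp(r) - 4.87))*exp(r)/(1.75*exp(2*r) + 2.74*exp(r) - 4.87)^3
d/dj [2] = 0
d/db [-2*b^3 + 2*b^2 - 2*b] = -6*b^2 + 4*b - 2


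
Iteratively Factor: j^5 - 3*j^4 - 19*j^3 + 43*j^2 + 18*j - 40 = (j - 2)*(j^4 - j^3 - 21*j^2 + j + 20) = (j - 2)*(j + 4)*(j^3 - 5*j^2 - j + 5) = (j - 2)*(j - 1)*(j + 4)*(j^2 - 4*j - 5) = (j - 2)*(j - 1)*(j + 1)*(j + 4)*(j - 5)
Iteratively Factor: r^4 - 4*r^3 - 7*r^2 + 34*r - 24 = (r - 1)*(r^3 - 3*r^2 - 10*r + 24) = (r - 4)*(r - 1)*(r^2 + r - 6) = (r - 4)*(r - 2)*(r - 1)*(r + 3)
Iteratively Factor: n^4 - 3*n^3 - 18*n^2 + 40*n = (n - 2)*(n^3 - n^2 - 20*n) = (n - 5)*(n - 2)*(n^2 + 4*n) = n*(n - 5)*(n - 2)*(n + 4)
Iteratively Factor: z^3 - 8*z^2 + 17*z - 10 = (z - 5)*(z^2 - 3*z + 2) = (z - 5)*(z - 1)*(z - 2)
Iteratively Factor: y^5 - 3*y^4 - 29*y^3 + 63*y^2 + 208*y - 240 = (y - 1)*(y^4 - 2*y^3 - 31*y^2 + 32*y + 240) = (y - 5)*(y - 1)*(y^3 + 3*y^2 - 16*y - 48) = (y - 5)*(y - 1)*(y + 4)*(y^2 - y - 12) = (y - 5)*(y - 1)*(y + 3)*(y + 4)*(y - 4)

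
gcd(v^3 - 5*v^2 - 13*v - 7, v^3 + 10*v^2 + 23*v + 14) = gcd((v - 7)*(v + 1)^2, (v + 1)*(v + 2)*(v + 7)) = v + 1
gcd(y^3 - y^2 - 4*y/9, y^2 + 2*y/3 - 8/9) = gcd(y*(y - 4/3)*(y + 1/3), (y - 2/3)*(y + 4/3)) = 1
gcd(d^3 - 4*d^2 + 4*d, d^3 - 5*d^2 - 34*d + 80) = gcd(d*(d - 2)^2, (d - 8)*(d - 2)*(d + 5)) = d - 2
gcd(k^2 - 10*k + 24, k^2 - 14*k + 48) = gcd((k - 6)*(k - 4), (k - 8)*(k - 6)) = k - 6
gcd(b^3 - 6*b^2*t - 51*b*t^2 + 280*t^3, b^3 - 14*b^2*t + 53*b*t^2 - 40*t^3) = b^2 - 13*b*t + 40*t^2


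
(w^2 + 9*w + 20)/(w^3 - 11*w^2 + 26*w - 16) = (w^2 + 9*w + 20)/(w^3 - 11*w^2 + 26*w - 16)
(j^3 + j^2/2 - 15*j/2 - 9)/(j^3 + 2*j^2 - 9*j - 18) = (j + 3/2)/(j + 3)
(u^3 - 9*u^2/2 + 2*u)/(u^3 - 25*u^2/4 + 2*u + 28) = 2*u*(2*u - 1)/(4*u^2 - 9*u - 28)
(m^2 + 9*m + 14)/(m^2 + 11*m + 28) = (m + 2)/(m + 4)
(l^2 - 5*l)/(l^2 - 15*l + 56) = l*(l - 5)/(l^2 - 15*l + 56)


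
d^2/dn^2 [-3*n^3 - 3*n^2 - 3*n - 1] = -18*n - 6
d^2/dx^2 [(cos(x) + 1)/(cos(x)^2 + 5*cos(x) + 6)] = (-9*(1 - cos(2*x))^2*cos(x) + (1 - cos(2*x))^2 + 23*cos(x) + 74*cos(2*x) + 15*cos(3*x) + 2*cos(5*x) - 18)/(4*(cos(x) + 2)^3*(cos(x) + 3)^3)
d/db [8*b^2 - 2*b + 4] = 16*b - 2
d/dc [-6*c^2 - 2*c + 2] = -12*c - 2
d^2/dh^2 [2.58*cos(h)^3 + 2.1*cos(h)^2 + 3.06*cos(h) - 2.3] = -4.995*cos(h) - 4.2*cos(2*h) - 5.805*cos(3*h)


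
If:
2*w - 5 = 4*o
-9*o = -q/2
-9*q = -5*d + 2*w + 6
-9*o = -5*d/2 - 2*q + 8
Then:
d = 65/22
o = 1/44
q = 9/22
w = 28/11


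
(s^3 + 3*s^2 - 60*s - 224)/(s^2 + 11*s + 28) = s - 8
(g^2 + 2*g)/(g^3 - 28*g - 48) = g/(g^2 - 2*g - 24)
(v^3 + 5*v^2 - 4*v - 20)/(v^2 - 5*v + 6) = (v^2 + 7*v + 10)/(v - 3)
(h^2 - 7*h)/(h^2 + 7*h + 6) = h*(h - 7)/(h^2 + 7*h + 6)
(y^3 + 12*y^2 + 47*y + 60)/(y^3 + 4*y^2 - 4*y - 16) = (y^2 + 8*y + 15)/(y^2 - 4)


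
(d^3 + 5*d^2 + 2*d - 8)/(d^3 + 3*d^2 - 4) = (d + 4)/(d + 2)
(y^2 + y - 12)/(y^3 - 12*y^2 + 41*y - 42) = (y + 4)/(y^2 - 9*y + 14)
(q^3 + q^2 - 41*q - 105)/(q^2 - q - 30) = (q^2 - 4*q - 21)/(q - 6)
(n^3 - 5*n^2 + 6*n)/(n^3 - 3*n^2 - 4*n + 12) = n/(n + 2)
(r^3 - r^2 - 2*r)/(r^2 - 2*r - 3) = r*(r - 2)/(r - 3)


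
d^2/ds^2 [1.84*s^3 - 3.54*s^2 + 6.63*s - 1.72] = 11.04*s - 7.08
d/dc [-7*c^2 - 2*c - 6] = -14*c - 2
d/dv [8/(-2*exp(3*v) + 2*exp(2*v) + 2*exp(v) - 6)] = (12*exp(2*v) - 8*exp(v) - 4)*exp(v)/(exp(3*v) - exp(2*v) - exp(v) + 3)^2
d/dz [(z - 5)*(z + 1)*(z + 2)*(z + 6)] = 4*z^3 + 12*z^2 - 50*z - 88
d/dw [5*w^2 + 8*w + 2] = 10*w + 8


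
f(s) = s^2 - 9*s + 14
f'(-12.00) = -33.00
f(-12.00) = 266.00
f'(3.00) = -3.00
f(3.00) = -4.00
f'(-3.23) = -15.46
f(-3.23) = 53.50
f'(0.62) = -7.76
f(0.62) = 8.80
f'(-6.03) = -21.06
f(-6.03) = 104.63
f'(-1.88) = -12.76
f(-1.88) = 34.45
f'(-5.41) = -19.82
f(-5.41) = 91.96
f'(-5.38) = -19.76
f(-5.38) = 91.36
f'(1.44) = -6.12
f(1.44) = 3.11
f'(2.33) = -4.34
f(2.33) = -1.54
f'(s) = 2*s - 9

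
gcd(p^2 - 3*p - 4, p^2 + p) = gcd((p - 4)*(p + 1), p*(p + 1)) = p + 1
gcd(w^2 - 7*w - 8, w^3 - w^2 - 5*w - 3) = w + 1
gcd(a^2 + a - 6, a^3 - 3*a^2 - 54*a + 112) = a - 2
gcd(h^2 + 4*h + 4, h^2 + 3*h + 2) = h + 2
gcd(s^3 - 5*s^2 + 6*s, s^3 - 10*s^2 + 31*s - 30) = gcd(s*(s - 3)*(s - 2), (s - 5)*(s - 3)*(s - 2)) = s^2 - 5*s + 6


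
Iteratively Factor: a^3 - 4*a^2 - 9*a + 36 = (a + 3)*(a^2 - 7*a + 12) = (a - 3)*(a + 3)*(a - 4)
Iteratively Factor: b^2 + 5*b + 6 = (b + 2)*(b + 3)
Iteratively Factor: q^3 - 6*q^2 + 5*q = (q)*(q^2 - 6*q + 5) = q*(q - 1)*(q - 5)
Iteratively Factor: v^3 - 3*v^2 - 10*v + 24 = (v - 4)*(v^2 + v - 6) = (v - 4)*(v + 3)*(v - 2)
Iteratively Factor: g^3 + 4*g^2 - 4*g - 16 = (g + 4)*(g^2 - 4) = (g - 2)*(g + 4)*(g + 2)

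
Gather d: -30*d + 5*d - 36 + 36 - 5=-25*d - 5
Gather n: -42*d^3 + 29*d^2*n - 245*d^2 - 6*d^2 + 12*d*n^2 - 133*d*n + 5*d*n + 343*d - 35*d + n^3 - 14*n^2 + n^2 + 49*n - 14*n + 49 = -42*d^3 - 251*d^2 + 308*d + n^3 + n^2*(12*d - 13) + n*(29*d^2 - 128*d + 35) + 49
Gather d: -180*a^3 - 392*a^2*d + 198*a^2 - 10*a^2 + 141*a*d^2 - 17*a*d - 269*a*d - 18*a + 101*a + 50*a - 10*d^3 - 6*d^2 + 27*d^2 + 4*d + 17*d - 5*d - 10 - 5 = -180*a^3 + 188*a^2 + 133*a - 10*d^3 + d^2*(141*a + 21) + d*(-392*a^2 - 286*a + 16) - 15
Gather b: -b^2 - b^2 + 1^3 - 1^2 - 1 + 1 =-2*b^2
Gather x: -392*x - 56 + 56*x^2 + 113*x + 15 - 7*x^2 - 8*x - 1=49*x^2 - 287*x - 42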